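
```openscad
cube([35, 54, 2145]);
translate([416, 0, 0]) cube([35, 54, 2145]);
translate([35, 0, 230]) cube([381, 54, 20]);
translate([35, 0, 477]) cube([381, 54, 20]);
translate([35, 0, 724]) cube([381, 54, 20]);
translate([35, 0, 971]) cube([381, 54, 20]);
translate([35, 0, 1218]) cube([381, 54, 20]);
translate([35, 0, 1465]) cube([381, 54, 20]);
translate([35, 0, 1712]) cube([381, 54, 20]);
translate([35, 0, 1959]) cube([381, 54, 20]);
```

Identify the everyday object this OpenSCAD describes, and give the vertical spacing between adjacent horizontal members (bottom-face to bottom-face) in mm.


A ladder. The rung spacing is 247 mm.

Two tall 35×54 posts with 8 short bars between them — a ladder. Adjacent rungs sit at z = 230 and z = 477, so the spacing is 477 − 230 = 247 mm.


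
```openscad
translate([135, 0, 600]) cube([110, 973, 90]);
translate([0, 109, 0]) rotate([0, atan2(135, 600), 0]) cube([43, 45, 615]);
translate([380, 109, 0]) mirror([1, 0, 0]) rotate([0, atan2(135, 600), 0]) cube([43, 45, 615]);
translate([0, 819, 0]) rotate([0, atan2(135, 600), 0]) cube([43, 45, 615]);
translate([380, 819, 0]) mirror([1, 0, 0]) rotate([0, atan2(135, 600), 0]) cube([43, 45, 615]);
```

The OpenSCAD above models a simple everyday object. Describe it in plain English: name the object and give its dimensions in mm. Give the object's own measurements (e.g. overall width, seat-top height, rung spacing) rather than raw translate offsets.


A sawhorse. A 110×973×90 mm beam (x, y, z) sits on two A-frame leg pairs. Each pair is two raked legs of 43×45 mm section (45 mm along y) splaying symmetrically in x. Each leg rises 600 mm vertically over 135 mm of horizontal reach and is 615 mm long along its own axis. Every leg's outer bottom edge rests on the floor and its outer top edge meets a bottom edge of the beam — the left legs (tilting toward +x) meet the beam's −x bottom edge, the right legs (their mirror images, tilting toward −x) meet its +x bottom edge — so the leg tops tuck under the beam, the beam's underside is 600 mm above the floor, and the feet are 380 mm apart outside-to-outside with the beam centred between them. The two leg pairs are set in 109 mm from either end of the beam.


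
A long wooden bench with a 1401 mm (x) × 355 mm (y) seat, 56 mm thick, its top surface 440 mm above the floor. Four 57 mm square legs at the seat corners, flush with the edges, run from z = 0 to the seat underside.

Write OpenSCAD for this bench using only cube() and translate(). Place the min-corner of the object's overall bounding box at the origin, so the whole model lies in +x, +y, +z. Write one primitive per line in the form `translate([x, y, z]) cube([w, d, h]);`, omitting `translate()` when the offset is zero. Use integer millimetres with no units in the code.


// leg_h = 440 − 56 = 384
translate([0, 0, 384]) cube([1401, 355, 56]);
cube([57, 57, 384]);
translate([0, 298, 0]) cube([57, 57, 384]);
translate([1344, 0, 0]) cube([57, 57, 384]);
translate([1344, 298, 0]) cube([57, 57, 384]);


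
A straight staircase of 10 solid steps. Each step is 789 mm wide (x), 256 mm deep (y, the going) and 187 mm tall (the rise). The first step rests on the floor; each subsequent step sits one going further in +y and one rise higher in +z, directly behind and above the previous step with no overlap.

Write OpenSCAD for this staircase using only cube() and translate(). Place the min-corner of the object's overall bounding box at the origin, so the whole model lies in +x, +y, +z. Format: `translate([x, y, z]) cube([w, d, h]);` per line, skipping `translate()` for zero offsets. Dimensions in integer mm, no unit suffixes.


cube([789, 256, 187]);
translate([0, 256, 187]) cube([789, 256, 187]);
translate([0, 512, 374]) cube([789, 256, 187]);
translate([0, 768, 561]) cube([789, 256, 187]);
translate([0, 1024, 748]) cube([789, 256, 187]);
translate([0, 1280, 935]) cube([789, 256, 187]);
translate([0, 1536, 1122]) cube([789, 256, 187]);
translate([0, 1792, 1309]) cube([789, 256, 187]);
translate([0, 2048, 1496]) cube([789, 256, 187]);
translate([0, 2304, 1683]) cube([789, 256, 187]);


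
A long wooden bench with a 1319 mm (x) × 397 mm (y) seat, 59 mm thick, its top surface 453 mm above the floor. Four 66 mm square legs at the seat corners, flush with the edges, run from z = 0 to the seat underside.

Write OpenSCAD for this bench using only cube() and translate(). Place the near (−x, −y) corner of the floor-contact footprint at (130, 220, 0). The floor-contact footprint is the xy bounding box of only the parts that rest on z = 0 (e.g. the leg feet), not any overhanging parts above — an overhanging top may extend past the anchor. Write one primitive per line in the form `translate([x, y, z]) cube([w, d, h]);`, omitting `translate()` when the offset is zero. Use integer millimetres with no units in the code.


translate([130, 220, 394]) cube([1319, 397, 59]);
translate([130, 220, 0]) cube([66, 66, 394]);
translate([130, 551, 0]) cube([66, 66, 394]);
translate([1383, 220, 0]) cube([66, 66, 394]);
translate([1383, 551, 0]) cube([66, 66, 394]);


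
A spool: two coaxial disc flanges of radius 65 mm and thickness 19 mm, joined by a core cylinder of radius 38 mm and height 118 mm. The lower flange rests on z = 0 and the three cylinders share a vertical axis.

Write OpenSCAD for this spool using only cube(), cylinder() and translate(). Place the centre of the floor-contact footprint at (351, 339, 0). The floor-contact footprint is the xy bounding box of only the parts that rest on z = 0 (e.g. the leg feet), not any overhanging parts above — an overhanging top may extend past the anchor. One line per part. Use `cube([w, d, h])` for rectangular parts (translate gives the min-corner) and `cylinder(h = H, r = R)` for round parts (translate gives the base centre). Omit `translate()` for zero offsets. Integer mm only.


translate([351, 339, 0]) cylinder(h = 19, r = 65);
translate([351, 339, 19]) cylinder(h = 118, r = 38);
translate([351, 339, 137]) cylinder(h = 19, r = 65);


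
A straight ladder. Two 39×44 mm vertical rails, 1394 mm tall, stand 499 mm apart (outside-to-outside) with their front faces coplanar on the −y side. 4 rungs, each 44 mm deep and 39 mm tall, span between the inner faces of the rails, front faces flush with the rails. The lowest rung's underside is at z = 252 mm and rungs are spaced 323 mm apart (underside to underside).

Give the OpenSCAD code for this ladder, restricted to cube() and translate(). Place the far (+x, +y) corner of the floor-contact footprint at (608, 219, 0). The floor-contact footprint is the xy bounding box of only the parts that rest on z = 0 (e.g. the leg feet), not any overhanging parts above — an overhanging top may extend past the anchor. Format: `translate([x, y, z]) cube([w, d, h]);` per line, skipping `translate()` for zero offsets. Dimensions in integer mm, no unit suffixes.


// rung span = 499 - 2*39 = 421
// rung[k] z = 252 + k*323
translate([109, 175, 0]) cube([39, 44, 1394]);
translate([569, 175, 0]) cube([39, 44, 1394]);
translate([148, 175, 252]) cube([421, 44, 39]);
translate([148, 175, 575]) cube([421, 44, 39]);
translate([148, 175, 898]) cube([421, 44, 39]);
translate([148, 175, 1221]) cube([421, 44, 39]);


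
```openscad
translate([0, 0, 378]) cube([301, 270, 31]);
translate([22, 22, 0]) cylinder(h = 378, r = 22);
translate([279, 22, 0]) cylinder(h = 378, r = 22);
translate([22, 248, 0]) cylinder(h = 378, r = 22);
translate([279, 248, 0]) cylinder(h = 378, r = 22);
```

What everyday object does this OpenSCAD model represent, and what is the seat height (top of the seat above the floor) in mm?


A stool. The seat height is 409 mm.

A 301×270×31 slab at z = 378 on four corner cylinders — a stool. The seat top is 378 + 31 = 409 mm.


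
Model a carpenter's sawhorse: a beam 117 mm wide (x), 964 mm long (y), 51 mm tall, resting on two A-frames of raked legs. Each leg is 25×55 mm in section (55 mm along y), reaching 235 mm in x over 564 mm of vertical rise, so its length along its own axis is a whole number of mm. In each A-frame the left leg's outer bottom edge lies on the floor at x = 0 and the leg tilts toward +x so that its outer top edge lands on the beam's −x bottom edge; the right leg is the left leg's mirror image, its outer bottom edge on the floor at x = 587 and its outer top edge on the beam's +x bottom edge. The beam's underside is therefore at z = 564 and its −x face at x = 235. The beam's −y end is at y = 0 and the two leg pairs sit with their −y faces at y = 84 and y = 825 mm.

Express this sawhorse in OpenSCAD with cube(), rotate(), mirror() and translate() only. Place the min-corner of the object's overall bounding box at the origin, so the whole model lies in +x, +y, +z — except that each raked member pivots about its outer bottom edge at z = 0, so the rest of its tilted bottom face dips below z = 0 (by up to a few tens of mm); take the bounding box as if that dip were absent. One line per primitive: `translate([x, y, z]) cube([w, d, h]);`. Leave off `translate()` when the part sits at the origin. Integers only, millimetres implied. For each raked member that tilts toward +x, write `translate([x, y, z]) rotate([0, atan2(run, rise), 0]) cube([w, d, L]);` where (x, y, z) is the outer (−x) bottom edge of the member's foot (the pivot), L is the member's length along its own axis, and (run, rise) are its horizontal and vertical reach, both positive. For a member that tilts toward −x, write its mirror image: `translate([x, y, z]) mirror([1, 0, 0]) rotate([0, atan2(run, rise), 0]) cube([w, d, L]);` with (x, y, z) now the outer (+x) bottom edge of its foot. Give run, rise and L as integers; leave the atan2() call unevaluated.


translate([235, 0, 564]) cube([117, 964, 51]);
translate([0, 84, 0]) rotate([0, atan2(235, 564), 0]) cube([25, 55, 611]);
translate([587, 84, 0]) mirror([1, 0, 0]) rotate([0, atan2(235, 564), 0]) cube([25, 55, 611]);
translate([0, 825, 0]) rotate([0, atan2(235, 564), 0]) cube([25, 55, 611]);
translate([587, 825, 0]) mirror([1, 0, 0]) rotate([0, atan2(235, 564), 0]) cube([25, 55, 611]);


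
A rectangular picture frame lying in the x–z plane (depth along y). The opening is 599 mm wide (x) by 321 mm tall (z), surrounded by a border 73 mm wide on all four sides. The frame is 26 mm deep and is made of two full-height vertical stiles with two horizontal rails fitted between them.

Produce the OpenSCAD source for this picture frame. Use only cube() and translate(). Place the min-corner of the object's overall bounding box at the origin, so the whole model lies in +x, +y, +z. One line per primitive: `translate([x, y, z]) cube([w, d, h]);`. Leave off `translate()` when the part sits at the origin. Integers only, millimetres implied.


cube([73, 26, 467]);
translate([672, 0, 0]) cube([73, 26, 467]);
translate([73, 0, 0]) cube([599, 26, 73]);
translate([73, 0, 394]) cube([599, 26, 73]);


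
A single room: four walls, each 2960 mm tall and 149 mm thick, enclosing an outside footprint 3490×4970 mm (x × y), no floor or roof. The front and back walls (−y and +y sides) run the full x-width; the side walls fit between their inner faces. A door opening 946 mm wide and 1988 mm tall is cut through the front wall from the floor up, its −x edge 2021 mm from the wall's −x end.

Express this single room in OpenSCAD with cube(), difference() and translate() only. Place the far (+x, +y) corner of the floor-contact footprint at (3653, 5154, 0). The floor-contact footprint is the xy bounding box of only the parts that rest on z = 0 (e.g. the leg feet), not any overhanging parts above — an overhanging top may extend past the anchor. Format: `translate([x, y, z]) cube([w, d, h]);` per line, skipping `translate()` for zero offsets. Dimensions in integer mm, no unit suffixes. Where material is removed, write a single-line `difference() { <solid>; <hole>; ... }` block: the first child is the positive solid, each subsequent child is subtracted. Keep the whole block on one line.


difference() { translate([163, 184, 0]) cube([3490, 149, 2960]); translate([2184, 184, 0]) cube([946, 149, 1988]); }
translate([163, 5005, 0]) cube([3490, 149, 2960]);
translate([163, 333, 0]) cube([149, 4672, 2960]);
translate([3504, 333, 0]) cube([149, 4672, 2960]);


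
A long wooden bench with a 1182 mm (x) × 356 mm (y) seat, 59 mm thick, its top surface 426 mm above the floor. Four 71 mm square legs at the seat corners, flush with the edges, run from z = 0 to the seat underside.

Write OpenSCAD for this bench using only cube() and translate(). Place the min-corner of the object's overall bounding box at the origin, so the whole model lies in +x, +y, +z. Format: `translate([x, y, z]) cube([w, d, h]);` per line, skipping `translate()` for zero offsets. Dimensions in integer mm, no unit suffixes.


translate([0, 0, 367]) cube([1182, 356, 59]);
cube([71, 71, 367]);
translate([0, 285, 0]) cube([71, 71, 367]);
translate([1111, 0, 0]) cube([71, 71, 367]);
translate([1111, 285, 0]) cube([71, 71, 367]);


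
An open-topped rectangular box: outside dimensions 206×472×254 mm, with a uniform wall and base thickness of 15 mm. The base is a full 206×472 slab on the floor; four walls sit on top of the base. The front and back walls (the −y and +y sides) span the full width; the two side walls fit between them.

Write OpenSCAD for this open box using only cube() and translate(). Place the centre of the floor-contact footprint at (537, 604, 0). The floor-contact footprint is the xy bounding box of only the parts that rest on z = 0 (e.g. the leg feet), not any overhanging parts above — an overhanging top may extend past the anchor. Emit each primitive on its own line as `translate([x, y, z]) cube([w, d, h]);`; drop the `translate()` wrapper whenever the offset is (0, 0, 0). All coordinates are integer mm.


translate([434, 368, 0]) cube([206, 472, 15]);
translate([434, 368, 15]) cube([206, 15, 239]);
translate([434, 825, 15]) cube([206, 15, 239]);
translate([434, 383, 15]) cube([15, 442, 239]);
translate([625, 383, 15]) cube([15, 442, 239]);


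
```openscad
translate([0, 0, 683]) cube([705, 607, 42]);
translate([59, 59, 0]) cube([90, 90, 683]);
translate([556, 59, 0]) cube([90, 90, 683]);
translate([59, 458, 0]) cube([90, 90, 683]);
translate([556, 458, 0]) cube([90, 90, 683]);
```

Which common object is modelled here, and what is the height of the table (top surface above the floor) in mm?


A table. The table height is 725 mm.

A 705×607×42 slab sits at z = 683 on four 90 mm square posts — a table. The top surface is at 683 + 42 = 725 mm.


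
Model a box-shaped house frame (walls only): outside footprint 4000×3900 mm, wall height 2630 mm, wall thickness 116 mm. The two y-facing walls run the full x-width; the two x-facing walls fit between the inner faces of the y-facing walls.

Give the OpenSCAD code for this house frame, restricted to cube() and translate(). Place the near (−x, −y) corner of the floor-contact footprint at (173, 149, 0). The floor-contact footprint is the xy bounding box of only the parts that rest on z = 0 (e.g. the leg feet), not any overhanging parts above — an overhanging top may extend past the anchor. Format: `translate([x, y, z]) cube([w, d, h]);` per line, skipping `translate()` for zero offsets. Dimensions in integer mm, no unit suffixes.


translate([173, 149, 0]) cube([4000, 116, 2630]);
translate([173, 3933, 0]) cube([4000, 116, 2630]);
translate([173, 265, 0]) cube([116, 3668, 2630]);
translate([4057, 265, 0]) cube([116, 3668, 2630]);


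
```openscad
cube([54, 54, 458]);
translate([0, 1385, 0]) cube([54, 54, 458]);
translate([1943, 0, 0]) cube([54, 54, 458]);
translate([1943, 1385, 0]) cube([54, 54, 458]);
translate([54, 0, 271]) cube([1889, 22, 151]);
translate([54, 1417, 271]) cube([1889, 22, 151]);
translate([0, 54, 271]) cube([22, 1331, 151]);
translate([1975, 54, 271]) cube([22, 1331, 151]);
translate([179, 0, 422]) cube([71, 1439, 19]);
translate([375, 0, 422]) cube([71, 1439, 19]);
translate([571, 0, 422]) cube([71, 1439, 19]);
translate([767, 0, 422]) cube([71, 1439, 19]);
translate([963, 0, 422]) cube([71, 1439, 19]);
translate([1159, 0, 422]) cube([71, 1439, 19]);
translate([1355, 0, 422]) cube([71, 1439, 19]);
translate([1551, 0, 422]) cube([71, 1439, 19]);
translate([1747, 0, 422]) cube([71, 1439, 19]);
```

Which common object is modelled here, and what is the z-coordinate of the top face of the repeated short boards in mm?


A bed frame. The slat-top height is 441 mm.

Four posts, four rails, and a row of slats — a bed frame. Slats sit on the rails at z = 271 + 151 = 422; with slat thickness 19, the top is 441 mm.


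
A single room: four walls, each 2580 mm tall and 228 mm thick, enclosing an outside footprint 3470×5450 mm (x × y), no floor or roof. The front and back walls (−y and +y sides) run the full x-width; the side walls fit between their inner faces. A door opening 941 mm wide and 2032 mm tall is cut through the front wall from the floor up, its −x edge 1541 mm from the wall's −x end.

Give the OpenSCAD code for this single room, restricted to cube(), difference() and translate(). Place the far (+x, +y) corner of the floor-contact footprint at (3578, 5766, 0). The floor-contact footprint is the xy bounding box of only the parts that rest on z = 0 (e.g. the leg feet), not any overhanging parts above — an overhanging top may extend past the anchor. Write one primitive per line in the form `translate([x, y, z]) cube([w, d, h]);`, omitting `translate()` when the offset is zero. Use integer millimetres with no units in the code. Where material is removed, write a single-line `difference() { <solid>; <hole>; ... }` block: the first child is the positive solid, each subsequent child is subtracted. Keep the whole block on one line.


difference() { translate([108, 316, 0]) cube([3470, 228, 2580]); translate([1649, 316, 0]) cube([941, 228, 2032]); }
translate([108, 5538, 0]) cube([3470, 228, 2580]);
translate([108, 544, 0]) cube([228, 4994, 2580]);
translate([3350, 544, 0]) cube([228, 4994, 2580]);


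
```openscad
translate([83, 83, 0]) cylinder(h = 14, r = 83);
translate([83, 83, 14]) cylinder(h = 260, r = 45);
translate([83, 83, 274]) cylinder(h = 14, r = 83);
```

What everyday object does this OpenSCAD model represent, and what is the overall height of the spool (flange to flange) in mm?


A spool. The overall height is 288 mm.

Three coaxial cylinders, large–small–large — a spool. Two 14 mm flanges and a 260 mm core give 14 + 260 + 14 = 288 mm.


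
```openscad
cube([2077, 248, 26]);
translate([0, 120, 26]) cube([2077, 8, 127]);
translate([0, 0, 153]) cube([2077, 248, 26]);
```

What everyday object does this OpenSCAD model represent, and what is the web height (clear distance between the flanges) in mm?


An I-beam. The web height is 127 mm.

Two wide flanges with a thin centred web — an I-beam. Overall 179 mm minus two 26 mm flanges gives a web of 179 − 2·26 = 127 mm.


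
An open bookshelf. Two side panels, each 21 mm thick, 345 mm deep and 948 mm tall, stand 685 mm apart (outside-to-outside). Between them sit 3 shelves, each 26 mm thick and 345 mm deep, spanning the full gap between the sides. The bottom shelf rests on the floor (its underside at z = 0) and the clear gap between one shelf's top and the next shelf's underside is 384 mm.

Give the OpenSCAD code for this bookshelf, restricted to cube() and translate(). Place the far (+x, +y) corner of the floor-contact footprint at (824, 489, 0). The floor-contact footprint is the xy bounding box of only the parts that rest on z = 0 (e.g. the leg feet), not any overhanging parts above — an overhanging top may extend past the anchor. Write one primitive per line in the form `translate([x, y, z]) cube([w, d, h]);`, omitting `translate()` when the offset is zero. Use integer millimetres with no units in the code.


translate([139, 144, 0]) cube([21, 345, 948]);
translate([803, 144, 0]) cube([21, 345, 948]);
translate([160, 144, 0]) cube([643, 345, 26]);
translate([160, 144, 410]) cube([643, 345, 26]);
translate([160, 144, 820]) cube([643, 345, 26]);


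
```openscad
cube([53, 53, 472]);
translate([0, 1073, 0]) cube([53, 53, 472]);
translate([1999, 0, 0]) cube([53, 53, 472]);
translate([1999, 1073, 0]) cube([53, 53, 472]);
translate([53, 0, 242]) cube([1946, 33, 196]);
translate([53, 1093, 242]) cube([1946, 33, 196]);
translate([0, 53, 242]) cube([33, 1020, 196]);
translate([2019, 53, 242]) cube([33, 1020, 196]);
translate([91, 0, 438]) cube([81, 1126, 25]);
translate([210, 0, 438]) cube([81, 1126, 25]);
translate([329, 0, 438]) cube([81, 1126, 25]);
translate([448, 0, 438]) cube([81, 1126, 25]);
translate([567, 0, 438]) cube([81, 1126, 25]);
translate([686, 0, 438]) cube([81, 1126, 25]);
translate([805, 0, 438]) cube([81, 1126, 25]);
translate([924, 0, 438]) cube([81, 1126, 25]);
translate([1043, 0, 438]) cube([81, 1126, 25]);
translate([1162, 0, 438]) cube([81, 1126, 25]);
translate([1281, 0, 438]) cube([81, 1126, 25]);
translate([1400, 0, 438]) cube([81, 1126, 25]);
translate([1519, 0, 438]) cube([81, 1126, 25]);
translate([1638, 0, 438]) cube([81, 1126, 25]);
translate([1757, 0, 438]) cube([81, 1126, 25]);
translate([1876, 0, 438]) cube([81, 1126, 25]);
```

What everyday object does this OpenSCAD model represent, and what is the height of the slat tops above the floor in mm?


A bed frame. The slat-top height is 463 mm.

Four posts, four rails, and a row of slats — a bed frame. Slats sit on the rails at z = 242 + 196 = 438; with slat thickness 25, the top is 463 mm.


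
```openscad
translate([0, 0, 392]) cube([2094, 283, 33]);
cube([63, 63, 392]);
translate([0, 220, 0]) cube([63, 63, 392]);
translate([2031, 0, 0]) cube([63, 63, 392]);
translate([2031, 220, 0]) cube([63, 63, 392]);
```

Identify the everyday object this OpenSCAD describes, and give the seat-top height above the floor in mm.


A bench. The seat-top height is 425 mm.

A long slab on four corner posts — a bench. The slab sits at z = 392 with thickness 33, so the top is 392 + 33 = 425 mm.


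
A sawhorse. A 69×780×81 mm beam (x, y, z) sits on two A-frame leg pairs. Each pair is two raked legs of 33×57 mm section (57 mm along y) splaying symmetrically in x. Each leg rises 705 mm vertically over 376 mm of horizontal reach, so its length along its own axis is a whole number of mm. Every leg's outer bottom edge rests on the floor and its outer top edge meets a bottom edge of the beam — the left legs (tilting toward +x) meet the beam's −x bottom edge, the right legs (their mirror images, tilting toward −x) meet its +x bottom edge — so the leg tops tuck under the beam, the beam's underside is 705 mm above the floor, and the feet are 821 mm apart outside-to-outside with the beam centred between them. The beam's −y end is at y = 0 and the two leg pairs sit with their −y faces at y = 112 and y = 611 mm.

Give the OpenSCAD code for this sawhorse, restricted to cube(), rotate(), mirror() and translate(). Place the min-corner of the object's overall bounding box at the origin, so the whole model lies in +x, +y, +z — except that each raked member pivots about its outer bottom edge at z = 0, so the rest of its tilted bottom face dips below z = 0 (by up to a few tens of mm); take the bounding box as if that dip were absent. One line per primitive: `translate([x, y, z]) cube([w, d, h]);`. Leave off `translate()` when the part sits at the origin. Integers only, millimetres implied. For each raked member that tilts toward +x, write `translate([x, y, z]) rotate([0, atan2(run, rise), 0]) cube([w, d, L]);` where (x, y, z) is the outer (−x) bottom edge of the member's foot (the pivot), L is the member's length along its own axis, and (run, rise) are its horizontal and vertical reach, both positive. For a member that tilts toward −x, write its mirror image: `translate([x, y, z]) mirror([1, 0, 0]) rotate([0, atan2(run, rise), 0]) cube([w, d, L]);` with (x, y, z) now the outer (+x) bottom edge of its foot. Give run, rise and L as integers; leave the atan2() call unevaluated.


translate([376, 0, 705]) cube([69, 780, 81]);
translate([0, 112, 0]) rotate([0, atan2(376, 705), 0]) cube([33, 57, 799]);
translate([821, 112, 0]) mirror([1, 0, 0]) rotate([0, atan2(376, 705), 0]) cube([33, 57, 799]);
translate([0, 611, 0]) rotate([0, atan2(376, 705), 0]) cube([33, 57, 799]);
translate([821, 611, 0]) mirror([1, 0, 0]) rotate([0, atan2(376, 705), 0]) cube([33, 57, 799]);


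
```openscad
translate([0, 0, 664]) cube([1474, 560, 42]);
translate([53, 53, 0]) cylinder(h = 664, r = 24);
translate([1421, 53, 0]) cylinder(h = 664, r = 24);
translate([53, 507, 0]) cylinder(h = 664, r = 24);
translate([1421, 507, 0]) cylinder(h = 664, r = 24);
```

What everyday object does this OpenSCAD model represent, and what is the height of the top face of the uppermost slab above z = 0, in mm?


A table. The table height is 706 mm.

A 1474×560×42 slab sits at z = 664 on four Ø48 mm round legs — a table. The top surface is at 664 + 42 = 706 mm.


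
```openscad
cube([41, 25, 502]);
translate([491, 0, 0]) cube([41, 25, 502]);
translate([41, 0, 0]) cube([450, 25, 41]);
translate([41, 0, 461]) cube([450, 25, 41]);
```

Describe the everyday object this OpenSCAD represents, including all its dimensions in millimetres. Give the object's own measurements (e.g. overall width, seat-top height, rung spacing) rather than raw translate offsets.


A rectangular picture frame lying in the x–z plane (depth along y). The opening is 450 mm wide (x) by 420 mm tall (z), surrounded by a border 41 mm wide on all four sides. The frame is 25 mm deep and is made of two full-height vertical stiles with two horizontal rails fitted between them.


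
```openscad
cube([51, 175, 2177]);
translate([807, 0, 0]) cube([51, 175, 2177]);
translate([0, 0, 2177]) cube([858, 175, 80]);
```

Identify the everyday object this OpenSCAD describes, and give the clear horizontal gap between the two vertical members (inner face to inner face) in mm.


A door frame. The clear opening width is 756 mm.

Two 2177 mm tall posts with a header on top — a door frame. The left jamb is 51 mm wide at x = 0; the right jamb starts at x = 807. The clear opening is 807 − 51 = 756 mm.


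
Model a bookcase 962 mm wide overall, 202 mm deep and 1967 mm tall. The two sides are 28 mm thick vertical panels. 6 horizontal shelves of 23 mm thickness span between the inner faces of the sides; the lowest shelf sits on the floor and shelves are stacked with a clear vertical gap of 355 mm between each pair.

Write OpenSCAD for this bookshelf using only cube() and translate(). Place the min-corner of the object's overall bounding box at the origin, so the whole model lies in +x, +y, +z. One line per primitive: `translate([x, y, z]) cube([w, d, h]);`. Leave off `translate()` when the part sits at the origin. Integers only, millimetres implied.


cube([28, 202, 1967]);
translate([934, 0, 0]) cube([28, 202, 1967]);
translate([28, 0, 0]) cube([906, 202, 23]);
translate([28, 0, 378]) cube([906, 202, 23]);
translate([28, 0, 756]) cube([906, 202, 23]);
translate([28, 0, 1134]) cube([906, 202, 23]);
translate([28, 0, 1512]) cube([906, 202, 23]);
translate([28, 0, 1890]) cube([906, 202, 23]);


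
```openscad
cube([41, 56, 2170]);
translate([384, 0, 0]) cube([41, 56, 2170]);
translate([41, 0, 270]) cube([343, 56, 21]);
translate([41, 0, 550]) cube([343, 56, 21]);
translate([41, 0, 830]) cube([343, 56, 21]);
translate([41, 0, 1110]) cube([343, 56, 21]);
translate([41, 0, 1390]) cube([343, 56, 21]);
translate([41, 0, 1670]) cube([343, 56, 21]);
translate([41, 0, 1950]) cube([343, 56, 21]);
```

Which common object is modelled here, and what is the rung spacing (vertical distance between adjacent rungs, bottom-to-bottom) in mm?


A ladder. The rung spacing is 280 mm.

Two tall 41×56 posts with 7 short bars between them — a ladder. Adjacent rungs sit at z = 270 and z = 550, so the spacing is 550 − 270 = 280 mm.


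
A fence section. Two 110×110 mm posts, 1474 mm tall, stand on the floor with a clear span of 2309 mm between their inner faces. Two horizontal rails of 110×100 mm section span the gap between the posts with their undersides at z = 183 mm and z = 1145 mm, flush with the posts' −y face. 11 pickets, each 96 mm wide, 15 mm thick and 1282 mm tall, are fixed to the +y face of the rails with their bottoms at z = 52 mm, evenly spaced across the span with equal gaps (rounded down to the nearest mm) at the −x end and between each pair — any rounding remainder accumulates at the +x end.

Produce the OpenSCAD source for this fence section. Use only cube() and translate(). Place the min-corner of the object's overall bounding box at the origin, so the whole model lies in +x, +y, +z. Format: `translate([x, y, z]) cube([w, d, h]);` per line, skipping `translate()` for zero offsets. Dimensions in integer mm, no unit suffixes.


cube([110, 110, 1474]);
translate([2419, 0, 0]) cube([110, 110, 1474]);
translate([110, 0, 183]) cube([2309, 110, 100]);
translate([110, 0, 1145]) cube([2309, 110, 100]);
translate([214, 110, 52]) cube([96, 15, 1282]);
translate([414, 110, 52]) cube([96, 15, 1282]);
translate([614, 110, 52]) cube([96, 15, 1282]);
translate([814, 110, 52]) cube([96, 15, 1282]);
translate([1014, 110, 52]) cube([96, 15, 1282]);
translate([1214, 110, 52]) cube([96, 15, 1282]);
translate([1414, 110, 52]) cube([96, 15, 1282]);
translate([1614, 110, 52]) cube([96, 15, 1282]);
translate([1814, 110, 52]) cube([96, 15, 1282]);
translate([2014, 110, 52]) cube([96, 15, 1282]);
translate([2214, 110, 52]) cube([96, 15, 1282]);


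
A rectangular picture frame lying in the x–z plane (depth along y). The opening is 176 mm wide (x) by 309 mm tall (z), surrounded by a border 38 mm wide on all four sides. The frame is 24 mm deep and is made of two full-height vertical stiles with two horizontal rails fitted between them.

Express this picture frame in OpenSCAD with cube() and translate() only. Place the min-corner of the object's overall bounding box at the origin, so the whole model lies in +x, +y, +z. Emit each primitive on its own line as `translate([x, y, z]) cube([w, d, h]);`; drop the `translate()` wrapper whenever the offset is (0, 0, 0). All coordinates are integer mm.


cube([38, 24, 385]);
translate([214, 0, 0]) cube([38, 24, 385]);
translate([38, 0, 0]) cube([176, 24, 38]);
translate([38, 0, 347]) cube([176, 24, 38]);


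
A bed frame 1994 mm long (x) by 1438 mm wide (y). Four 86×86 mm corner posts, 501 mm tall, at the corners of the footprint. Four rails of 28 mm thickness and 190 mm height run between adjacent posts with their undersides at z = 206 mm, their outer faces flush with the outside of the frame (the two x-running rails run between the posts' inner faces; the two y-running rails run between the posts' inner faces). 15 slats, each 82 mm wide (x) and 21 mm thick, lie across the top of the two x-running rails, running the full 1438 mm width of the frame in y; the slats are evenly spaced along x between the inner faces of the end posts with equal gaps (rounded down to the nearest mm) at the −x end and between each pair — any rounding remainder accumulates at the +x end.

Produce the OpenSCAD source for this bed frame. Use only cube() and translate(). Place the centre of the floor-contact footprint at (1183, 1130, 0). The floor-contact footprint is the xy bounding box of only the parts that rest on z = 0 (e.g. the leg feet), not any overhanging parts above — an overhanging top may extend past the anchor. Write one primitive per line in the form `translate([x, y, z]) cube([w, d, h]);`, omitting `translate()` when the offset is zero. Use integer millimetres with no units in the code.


translate([186, 411, 0]) cube([86, 86, 501]);
translate([186, 1763, 0]) cube([86, 86, 501]);
translate([2094, 411, 0]) cube([86, 86, 501]);
translate([2094, 1763, 0]) cube([86, 86, 501]);
translate([272, 411, 206]) cube([1822, 28, 190]);
translate([272, 1821, 206]) cube([1822, 28, 190]);
translate([186, 497, 206]) cube([28, 1266, 190]);
translate([2152, 497, 206]) cube([28, 1266, 190]);
translate([309, 411, 396]) cube([82, 1438, 21]);
translate([428, 411, 396]) cube([82, 1438, 21]);
translate([547, 411, 396]) cube([82, 1438, 21]);
translate([666, 411, 396]) cube([82, 1438, 21]);
translate([785, 411, 396]) cube([82, 1438, 21]);
translate([904, 411, 396]) cube([82, 1438, 21]);
translate([1023, 411, 396]) cube([82, 1438, 21]);
translate([1142, 411, 396]) cube([82, 1438, 21]);
translate([1261, 411, 396]) cube([82, 1438, 21]);
translate([1380, 411, 396]) cube([82, 1438, 21]);
translate([1499, 411, 396]) cube([82, 1438, 21]);
translate([1618, 411, 396]) cube([82, 1438, 21]);
translate([1737, 411, 396]) cube([82, 1438, 21]);
translate([1856, 411, 396]) cube([82, 1438, 21]);
translate([1975, 411, 396]) cube([82, 1438, 21]);


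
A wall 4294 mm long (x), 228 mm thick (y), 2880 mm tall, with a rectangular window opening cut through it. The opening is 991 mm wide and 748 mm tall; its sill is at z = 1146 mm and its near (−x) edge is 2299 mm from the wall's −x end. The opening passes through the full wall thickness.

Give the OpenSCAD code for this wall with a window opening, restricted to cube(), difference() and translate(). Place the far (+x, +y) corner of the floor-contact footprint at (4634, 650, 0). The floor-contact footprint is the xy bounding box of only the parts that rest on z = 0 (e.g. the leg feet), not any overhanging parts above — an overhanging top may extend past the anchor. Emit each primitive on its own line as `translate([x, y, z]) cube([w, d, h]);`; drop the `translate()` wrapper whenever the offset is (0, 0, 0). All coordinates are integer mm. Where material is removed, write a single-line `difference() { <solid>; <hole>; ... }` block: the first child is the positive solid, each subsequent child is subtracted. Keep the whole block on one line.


difference() { translate([340, 422, 0]) cube([4294, 228, 2880]); translate([2639, 422, 1146]) cube([991, 228, 748]); }


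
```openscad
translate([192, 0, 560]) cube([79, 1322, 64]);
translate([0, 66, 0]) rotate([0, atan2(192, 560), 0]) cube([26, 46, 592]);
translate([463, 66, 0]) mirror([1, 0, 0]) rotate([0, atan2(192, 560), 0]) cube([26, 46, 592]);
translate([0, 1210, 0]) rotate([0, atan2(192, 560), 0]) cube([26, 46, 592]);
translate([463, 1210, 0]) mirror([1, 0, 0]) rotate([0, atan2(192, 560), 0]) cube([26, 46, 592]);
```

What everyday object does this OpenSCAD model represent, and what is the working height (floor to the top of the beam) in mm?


A sawhorse. The overall height is 624 mm.

A beam across two mirrored pairs of raked legs — a sawhorse. The beam's underside is at z = 560 (matching the legs' vertical rise in atan2(192, 560)) and the beam is 64 mm tall, so its top is at 560 + 64 = 624 mm. The raked legs top out at the beam's underside, so that is the highest point.


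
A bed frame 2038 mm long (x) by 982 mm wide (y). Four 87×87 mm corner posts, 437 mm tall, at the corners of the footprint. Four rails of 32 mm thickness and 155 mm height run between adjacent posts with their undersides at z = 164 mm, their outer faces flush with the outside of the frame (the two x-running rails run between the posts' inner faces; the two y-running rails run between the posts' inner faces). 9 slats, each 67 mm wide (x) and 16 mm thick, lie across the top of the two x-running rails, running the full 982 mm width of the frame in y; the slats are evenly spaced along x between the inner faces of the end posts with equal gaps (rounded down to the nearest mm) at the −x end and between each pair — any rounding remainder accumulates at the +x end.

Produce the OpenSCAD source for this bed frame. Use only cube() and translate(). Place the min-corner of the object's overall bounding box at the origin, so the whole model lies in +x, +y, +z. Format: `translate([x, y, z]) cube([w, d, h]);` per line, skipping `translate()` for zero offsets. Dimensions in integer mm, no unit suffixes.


cube([87, 87, 437]);
translate([0, 895, 0]) cube([87, 87, 437]);
translate([1951, 0, 0]) cube([87, 87, 437]);
translate([1951, 895, 0]) cube([87, 87, 437]);
translate([87, 0, 164]) cube([1864, 32, 155]);
translate([87, 950, 164]) cube([1864, 32, 155]);
translate([0, 87, 164]) cube([32, 808, 155]);
translate([2006, 87, 164]) cube([32, 808, 155]);
translate([213, 0, 319]) cube([67, 982, 16]);
translate([406, 0, 319]) cube([67, 982, 16]);
translate([599, 0, 319]) cube([67, 982, 16]);
translate([792, 0, 319]) cube([67, 982, 16]);
translate([985, 0, 319]) cube([67, 982, 16]);
translate([1178, 0, 319]) cube([67, 982, 16]);
translate([1371, 0, 319]) cube([67, 982, 16]);
translate([1564, 0, 319]) cube([67, 982, 16]);
translate([1757, 0, 319]) cube([67, 982, 16]);


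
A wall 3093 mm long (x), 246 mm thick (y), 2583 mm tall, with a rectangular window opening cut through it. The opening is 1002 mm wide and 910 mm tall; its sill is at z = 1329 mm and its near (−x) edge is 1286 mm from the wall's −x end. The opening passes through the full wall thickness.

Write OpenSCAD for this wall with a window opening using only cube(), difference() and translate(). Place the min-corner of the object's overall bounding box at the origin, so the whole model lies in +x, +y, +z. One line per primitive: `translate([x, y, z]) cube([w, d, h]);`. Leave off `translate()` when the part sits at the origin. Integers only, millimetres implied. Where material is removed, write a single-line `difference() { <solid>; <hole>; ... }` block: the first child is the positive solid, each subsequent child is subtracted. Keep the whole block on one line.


difference() { cube([3093, 246, 2583]); translate([1286, 0, 1329]) cube([1002, 246, 910]); }


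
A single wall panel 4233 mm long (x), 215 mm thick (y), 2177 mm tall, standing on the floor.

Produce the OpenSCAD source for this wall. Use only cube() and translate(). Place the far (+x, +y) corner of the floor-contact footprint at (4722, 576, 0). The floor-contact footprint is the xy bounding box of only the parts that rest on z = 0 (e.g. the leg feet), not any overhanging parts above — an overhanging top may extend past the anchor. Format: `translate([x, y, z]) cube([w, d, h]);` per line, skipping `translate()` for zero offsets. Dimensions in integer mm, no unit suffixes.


translate([489, 361, 0]) cube([4233, 215, 2177]);


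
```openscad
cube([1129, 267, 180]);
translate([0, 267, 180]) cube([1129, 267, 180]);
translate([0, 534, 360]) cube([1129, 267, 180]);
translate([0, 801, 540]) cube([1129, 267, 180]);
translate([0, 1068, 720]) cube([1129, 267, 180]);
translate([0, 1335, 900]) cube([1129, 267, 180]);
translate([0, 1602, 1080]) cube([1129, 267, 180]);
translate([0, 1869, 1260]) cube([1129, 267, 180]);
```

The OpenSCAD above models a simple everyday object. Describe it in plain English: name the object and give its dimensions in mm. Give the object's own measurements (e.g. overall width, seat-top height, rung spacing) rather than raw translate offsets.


A straight staircase of 8 solid steps. Each step is 1129 mm wide (x), 267 mm deep (y, the going) and 180 mm tall (the rise). The first step rests on the floor; each subsequent step sits one going further in +y and one rise higher in +z, directly behind and above the previous step with no overlap.


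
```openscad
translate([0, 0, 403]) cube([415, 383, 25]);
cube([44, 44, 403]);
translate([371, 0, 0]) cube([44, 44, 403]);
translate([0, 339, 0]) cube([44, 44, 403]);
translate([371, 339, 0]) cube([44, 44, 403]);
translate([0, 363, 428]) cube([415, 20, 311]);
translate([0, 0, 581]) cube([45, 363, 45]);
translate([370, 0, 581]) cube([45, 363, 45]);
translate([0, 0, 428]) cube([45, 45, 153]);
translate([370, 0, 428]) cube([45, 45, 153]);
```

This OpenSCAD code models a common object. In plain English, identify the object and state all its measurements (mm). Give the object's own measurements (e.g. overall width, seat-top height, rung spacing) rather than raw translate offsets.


A chair. The seat is a 415×383×25 mm slab with its top at z = 428 mm, on four 44×44 mm corner legs (flush with the seat edges, standing on z = 0). A flat backrest 20 mm thick, 311 mm tall, spans the full seat width and rises from the seat top along its +y edge, rear face flush with the rear of the seat. Two armrests of 45×45 mm section run along each side from the seat's front edge to the front of the backrest, top faces 198 mm above the seat top and outer faces flush with the seat's x-edges; a 45×45 mm post under the front of each armrest stands on the seat at the front corner.
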